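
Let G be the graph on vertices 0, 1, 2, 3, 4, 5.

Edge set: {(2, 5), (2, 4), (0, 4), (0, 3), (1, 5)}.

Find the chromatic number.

0 and 4 are adjacent, so at least 2 colors are needed.
2 colors suffice: color red → {3, 4, 5}; color blue → {0, 1, 2}. Every edge joins two different colors.

2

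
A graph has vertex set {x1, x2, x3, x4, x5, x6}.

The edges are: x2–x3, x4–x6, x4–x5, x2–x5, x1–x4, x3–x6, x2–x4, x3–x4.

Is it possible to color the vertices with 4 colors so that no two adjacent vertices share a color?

The chromatic number is 3. x3, x4, x6 are mutually adjacent, so at least 3 colors are needed.
One proper 3-coloring: x1=2, x2=3, x3=2, x4=1, x5=2, x6=3.
Since 4 ≥ 3, a proper 4-coloring certainly exists.

Yes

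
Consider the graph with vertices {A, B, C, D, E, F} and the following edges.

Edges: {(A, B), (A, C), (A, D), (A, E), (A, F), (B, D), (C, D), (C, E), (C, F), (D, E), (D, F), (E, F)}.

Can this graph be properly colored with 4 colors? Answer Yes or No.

A, C, D, E, F are pairwise adjacent (a clique of size 5), so at least 5 colors are needed.
So 4 colors are not enough.

No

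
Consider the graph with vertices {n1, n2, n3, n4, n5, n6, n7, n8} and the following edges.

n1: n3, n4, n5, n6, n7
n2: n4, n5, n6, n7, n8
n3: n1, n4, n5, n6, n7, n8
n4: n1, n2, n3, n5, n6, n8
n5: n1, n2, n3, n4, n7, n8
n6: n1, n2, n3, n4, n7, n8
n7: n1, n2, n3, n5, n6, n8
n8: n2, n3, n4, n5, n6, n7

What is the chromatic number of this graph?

4

n1, n3, n4, n5 form a clique, so at least 4 colors are needed.
4 colors suffice: n1=4, n2=3, n3=3, n4=2, n5=1, n6=1, n7=2, n8=4. Every edge joins two different colors.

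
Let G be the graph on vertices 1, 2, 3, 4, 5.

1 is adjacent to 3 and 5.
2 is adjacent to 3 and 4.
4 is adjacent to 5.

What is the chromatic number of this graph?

3

The cycle 1-5-4-2-3-1 has odd length 5, so it cannot be 2-colored; at least 3 colors are needed.
3 colors suffice: color a → {1, 4}; color b → {3, 5}; color c → {2}. Each edge has distinct colors on its endpoints.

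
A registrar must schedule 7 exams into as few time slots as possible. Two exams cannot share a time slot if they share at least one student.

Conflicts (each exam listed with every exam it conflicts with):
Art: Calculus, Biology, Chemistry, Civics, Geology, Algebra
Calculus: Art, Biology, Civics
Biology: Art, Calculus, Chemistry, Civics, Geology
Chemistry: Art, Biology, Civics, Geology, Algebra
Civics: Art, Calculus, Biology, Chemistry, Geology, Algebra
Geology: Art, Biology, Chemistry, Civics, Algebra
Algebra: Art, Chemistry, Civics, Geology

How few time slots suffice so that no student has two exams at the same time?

Art, Biology, Chemistry, Civics, Geology all conflict with each other, so at least 5 time slots are needed.
5 time slots suffice: time slot 1 → {Civics}; time slot 2 → {Art}; time slot 3 → {Calculus, Chemistry}; time slot 4 → {Biology, Algebra}; time slot 5 → {Geology}. Every pair that conflicts lands in different time slots.

5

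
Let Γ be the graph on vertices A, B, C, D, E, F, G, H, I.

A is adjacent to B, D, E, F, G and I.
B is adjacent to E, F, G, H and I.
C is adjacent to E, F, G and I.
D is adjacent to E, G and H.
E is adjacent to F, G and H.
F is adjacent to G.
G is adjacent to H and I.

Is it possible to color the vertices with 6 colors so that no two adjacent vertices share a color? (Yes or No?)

Yes

The chromatic number is 5. A, B, E, F, G are mutually adjacent (a clique of size 5), so at least 5 colors are needed.
5 colors suffice: color red → {G}; color blue → {E, I}; color green → {A, C, H}; color yellow → {B, D}; color purple → {F}.
Since 6 ≥ 5, a proper 6-coloring certainly exists.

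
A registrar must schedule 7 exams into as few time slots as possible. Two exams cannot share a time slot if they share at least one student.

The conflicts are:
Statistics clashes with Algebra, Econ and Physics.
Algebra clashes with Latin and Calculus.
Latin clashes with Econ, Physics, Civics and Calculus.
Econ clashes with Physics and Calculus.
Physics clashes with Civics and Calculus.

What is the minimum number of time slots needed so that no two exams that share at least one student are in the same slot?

Latin, Econ, Physics, Calculus are mutually in conflict, so at least 4 time slots are needed.
Using 4 time slots: Statistics=2, Algebra=1, Latin=2, Econ=3, Physics=1, Civics=3, Calculus=4. No two conflicting exams share a time slot.

4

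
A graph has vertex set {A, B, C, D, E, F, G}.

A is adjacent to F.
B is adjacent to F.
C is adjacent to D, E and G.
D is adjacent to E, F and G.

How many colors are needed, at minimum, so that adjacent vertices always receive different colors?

C, D, E are mutually adjacent, so at least 3 colors are needed.
3 colors suffice: color red → {A, B, D}; color blue → {C, F}; color green → {E, G}. Each edge has distinct colors on its endpoints.

3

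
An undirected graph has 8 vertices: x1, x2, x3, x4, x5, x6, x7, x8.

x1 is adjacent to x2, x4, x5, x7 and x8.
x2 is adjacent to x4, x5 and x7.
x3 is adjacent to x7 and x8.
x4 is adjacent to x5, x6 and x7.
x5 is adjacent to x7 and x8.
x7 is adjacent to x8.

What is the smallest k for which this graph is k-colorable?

x1, x2, x4, x5, x7 are mutually adjacent (a clique of size 5), so at least 5 colors are needed.
A valid assignment using 5 colors: x1=blue, x2=purple, x3=blue, x4=yellow, x5=green, x6=red, x7=red, x8=yellow. Every edge joins two different colors.

5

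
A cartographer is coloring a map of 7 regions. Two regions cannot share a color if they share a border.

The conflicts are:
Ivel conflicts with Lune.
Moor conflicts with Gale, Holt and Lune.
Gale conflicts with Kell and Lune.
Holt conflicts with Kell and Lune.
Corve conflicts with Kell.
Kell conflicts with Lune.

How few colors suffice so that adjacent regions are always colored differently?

Gale, Kell, Lune are mutually in conflict, so at least 3 colors are needed.
One proper 3-coloring: Ivel=2, Moor=2, Gale=3, Holt=3, Corve=1, Kell=2, Lune=1. No two conflicting regions share a color.

3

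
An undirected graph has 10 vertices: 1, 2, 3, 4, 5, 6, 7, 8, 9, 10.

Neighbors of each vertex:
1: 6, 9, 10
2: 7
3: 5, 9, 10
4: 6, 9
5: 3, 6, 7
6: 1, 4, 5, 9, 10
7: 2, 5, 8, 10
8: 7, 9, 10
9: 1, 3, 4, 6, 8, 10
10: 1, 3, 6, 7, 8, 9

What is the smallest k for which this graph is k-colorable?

1, 6, 9, 10 are pairwise adjacent (a clique of size 4), so at least 4 colors are needed.
4 colors suffice: 1=yellow, 2=blue, 3=green, 4=blue, 5=blue, 6=green, 7=red, 8=green, 9=red, 10=blue. Every edge joins two different colors.

4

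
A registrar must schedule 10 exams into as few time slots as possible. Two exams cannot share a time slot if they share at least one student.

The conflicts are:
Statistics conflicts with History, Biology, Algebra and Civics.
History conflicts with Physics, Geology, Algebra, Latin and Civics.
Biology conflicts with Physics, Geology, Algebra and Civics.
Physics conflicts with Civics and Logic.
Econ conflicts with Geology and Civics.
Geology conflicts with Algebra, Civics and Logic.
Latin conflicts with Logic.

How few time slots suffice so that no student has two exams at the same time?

Econ, Geology, Civics pairwise conflict, so at least 3 time slots are needed.
Using 3 time slots: Statistics=2, History=3, Biology=3, Physics=2, Econ=3, Geology=2, Algebra=1, Latin=2, Civics=1, Logic=1. Each listed conflict is separated.

3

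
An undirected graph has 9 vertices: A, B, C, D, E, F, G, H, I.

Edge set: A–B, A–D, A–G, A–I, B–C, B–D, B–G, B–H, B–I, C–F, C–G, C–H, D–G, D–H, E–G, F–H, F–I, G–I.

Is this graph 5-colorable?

Yes

The chromatic number is 4. A, B, G, I form a clique, so at least 4 colors are needed.
One proper 4-coloring: A=green, B=blue, C=green, D=yellow, E=blue, F=blue, G=red, H=red, I=yellow.
Since 5 ≥ 4, a proper 5-coloring certainly exists.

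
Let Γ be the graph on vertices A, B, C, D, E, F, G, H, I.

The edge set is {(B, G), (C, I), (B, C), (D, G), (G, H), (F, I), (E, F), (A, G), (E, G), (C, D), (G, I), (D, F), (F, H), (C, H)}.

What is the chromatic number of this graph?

2

B and G are adjacent, so at least 2 colors are needed.
2 colors suffice: color 1 → {C, F, G}; color 2 → {A, B, D, E, H, I}. No two adjacent vertices share a color.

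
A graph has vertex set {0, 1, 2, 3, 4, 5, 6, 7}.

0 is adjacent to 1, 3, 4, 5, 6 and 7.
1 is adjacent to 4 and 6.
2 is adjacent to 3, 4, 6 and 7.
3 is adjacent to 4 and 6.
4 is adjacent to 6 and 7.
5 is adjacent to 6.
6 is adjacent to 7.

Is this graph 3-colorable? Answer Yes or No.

No

0, 1, 4, 6 are pairwise adjacent (a clique of size 4), so at least 4 colors are needed.
So 3 colors are not enough.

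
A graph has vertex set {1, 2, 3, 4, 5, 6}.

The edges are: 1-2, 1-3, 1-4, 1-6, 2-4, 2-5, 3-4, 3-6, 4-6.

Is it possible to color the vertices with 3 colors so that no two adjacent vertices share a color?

No

1, 3, 4, 6 are mutually adjacent (a clique of size 4), so at least 4 colors are needed.
So 3 colors are not enough.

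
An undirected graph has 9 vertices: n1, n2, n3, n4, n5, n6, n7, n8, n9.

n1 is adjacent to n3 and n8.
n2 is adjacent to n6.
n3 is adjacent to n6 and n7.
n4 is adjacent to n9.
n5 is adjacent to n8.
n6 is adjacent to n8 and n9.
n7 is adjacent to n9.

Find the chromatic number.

n1 and n3 are adjacent, so at least 2 colors are needed.
One proper 2-coloring: n1=red, n2=blue, n3=blue, n4=red, n5=red, n6=red, n7=red, n8=blue, n9=blue. Each edge has distinct colors on its endpoints.

2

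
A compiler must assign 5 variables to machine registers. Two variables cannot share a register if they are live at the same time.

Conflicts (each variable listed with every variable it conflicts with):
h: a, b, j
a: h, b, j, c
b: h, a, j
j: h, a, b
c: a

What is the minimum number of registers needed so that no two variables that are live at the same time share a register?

h, a, b, j all conflict with each other, so at least 4 registers are needed.
4 registers suffice: h=2, a=1, b=3, j=4, c=2. No two conflicting variables share a register.

4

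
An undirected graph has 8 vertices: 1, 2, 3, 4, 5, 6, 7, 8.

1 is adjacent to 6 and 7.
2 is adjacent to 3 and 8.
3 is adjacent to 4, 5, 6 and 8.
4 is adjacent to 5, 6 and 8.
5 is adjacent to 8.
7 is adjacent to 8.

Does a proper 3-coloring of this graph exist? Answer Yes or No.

No

3, 4, 5, 8 are mutually adjacent (a clique of size 4), so at least 4 colors are needed.
So 3 colors are not enough.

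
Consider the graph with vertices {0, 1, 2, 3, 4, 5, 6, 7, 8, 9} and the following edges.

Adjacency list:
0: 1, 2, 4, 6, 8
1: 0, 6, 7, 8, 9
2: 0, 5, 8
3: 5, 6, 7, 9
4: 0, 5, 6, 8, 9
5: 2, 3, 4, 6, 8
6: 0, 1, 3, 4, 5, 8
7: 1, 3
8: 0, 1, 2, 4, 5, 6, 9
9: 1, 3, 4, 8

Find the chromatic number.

4

0, 4, 6, 8 are pairwise adjacent (a clique of size 4), so at least 4 colors are needed.
4 colors suffice: color a → {3, 8}; color b → {2, 6, 7, 9}; color c → {1, 4}; color d → {0, 5}. Each edge has distinct colors on its endpoints.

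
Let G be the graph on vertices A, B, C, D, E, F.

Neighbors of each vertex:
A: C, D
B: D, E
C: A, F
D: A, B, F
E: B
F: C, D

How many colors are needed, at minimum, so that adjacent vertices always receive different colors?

2

C and F are adjacent, so at least 2 colors are needed.
A valid assignment using 2 colors: A=blue, B=blue, C=red, D=red, E=red, F=blue. Every edge joins two different colors.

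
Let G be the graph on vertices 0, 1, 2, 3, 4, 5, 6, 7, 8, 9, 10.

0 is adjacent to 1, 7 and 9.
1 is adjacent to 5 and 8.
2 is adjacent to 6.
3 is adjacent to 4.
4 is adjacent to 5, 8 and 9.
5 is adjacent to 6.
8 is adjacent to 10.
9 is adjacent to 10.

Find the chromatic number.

The cycle 4-9-0-1-8-4 has odd length 5, so it cannot be 2-colored; at least 3 colors are needed.
3 colors suffice: color red → {0, 4, 6, 10}; color blue → {2, 3, 5, 7, 8, 9}; color green → {1}. Every edge joins two different colors.

3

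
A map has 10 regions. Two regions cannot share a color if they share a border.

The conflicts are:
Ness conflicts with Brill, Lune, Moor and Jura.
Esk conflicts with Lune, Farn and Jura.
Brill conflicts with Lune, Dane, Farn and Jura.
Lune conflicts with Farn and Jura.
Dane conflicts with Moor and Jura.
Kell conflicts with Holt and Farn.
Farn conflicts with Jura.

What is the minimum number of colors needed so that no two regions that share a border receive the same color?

4

Ness, Brill, Lune, Jura are mutually in conflict, so at least 4 colors are needed.
4 colors suffice: color 1 → {Kell, Moor, Jura}; color 2 → {Lune, Dane, Holt}; color 3 → {Ness, Farn}; color 4 → {Esk, Brill}. No two conflicting regions share a color.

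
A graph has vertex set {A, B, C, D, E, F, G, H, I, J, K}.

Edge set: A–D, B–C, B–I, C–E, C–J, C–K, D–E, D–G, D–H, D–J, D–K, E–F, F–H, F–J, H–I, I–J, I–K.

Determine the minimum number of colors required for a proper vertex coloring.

2

A and D are adjacent, so at least 2 colors are needed.
2 colors suffice: color 1 → {C, D, F, I}; color 2 → {A, B, E, G, H, J, K}. Every edge joins two different colors.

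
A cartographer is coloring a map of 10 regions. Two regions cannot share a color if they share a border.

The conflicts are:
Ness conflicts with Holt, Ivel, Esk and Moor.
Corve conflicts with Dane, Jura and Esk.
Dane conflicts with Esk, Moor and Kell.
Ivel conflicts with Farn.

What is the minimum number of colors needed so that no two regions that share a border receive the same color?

Corve, Dane, Esk are mutually in conflict, so at least 3 colors are needed.
One proper 3-coloring: Ness=1, Corve=3, Dane=1, Holt=2, Ivel=2, Farn=1, Jura=1, Esk=2, Moor=2, Kell=2. Every pair that conflicts lands in different colors.

3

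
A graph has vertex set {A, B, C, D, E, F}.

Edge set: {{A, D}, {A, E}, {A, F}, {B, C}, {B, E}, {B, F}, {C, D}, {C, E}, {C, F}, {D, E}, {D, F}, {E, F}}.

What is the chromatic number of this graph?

4

C, D, E, F form a clique, so at least 4 colors are needed.
4 colors suffice: color 1 → {E}; color 2 → {F}; color 3 → {A, C}; color 4 → {B, D}. Every edge joins two different colors.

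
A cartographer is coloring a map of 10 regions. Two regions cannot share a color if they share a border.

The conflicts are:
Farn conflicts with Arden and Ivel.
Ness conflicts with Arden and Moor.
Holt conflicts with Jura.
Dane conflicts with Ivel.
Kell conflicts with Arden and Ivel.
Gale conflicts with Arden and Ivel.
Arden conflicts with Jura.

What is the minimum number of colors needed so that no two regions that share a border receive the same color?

2

Farn and Arden conflict, so at least 2 colors are needed.
2 colors suffice: color 1 → {Holt, Arden, Ivel, Moor}; color 2 → {Farn, Ness, Dane, Kell, Gale, Jura}. Each listed conflict is separated.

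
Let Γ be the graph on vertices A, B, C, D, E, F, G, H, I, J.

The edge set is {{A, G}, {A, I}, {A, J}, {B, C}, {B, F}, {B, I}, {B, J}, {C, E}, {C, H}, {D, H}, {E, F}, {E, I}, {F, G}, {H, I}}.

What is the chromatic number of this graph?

3

The cycle F-G-A-I-E-F has odd length 5, so it cannot be 2-colored; at least 3 colors are needed.
One proper 3-coloring: A=1, B=1, C=2, D=2, E=1, F=2, G=3, H=1, I=2, J=2. Every edge joins two different colors.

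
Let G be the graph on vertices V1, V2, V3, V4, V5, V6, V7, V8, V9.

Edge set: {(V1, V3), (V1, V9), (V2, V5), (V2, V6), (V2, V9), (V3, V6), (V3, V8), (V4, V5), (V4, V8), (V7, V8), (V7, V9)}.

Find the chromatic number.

The cycle V1-V3-V8-V7-V9-V1 has odd length 5, so it cannot be 2-colored; at least 3 colors are needed.
A valid assignment using 3 colors: V1=green, V2=blue, V3=blue, V4=blue, V5=red, V6=red, V7=blue, V8=red, V9=red. Each edge has distinct colors on its endpoints.

3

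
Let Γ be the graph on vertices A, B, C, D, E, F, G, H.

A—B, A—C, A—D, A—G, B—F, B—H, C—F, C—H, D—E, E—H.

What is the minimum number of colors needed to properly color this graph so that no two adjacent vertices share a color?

The cycle A-C-H-E-D-A has odd length 5, so it cannot be 2-colored; at least 3 colors are needed.
3 colors suffice: color red → {A, F, H}; color blue → {B, C, D, G}; color green → {E}. No two adjacent vertices share a color.

3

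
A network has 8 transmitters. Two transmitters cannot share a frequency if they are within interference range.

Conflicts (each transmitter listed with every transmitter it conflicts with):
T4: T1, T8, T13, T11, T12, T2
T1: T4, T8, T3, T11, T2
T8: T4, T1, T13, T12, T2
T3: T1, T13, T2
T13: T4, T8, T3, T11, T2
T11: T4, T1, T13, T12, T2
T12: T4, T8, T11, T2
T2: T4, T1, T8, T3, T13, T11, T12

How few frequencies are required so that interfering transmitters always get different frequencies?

4

T4, T13, T11, T2 pairwise conflict, so at least 4 frequencies are needed.
4 frequencies suffice: T4=2, T1=4, T8=3, T3=2, T13=4, T11=3, T12=4, T2=1. Each listed conflict is separated.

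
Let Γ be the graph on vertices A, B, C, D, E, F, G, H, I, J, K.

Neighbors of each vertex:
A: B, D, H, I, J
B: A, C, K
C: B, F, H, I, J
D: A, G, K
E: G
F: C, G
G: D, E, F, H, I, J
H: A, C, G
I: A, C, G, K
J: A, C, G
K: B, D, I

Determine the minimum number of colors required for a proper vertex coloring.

D and K are adjacent, so at least 2 colors are needed.
2 colors suffice: A=1, B=2, C=1, D=2, E=2, F=2, G=1, H=2, I=2, J=2, K=1. No two adjacent vertices share a color.

2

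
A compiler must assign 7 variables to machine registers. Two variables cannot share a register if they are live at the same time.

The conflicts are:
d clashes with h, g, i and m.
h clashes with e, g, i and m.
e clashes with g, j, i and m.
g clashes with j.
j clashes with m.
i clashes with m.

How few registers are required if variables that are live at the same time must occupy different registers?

d, h, i, m are mutually in conflict, so at least 4 registers are needed.
Using 4 registers: d=2, h=3, e=2, g=1, j=3, i=4, m=1. Every pair that conflicts lands in different registers.

4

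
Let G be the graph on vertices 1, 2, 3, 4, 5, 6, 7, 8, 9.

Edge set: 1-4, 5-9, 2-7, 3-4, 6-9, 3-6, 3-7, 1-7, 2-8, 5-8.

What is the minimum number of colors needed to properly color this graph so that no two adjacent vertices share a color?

The cycle 2-8-5-9-6-3-7-2 has odd length 7, so it cannot be 2-colored; at least 3 colors are needed.
3 colors suffice: color red → {1, 3, 8, 9}; color blue → {4, 5, 6, 7}; color green → {2}. Every edge joins two different colors.

3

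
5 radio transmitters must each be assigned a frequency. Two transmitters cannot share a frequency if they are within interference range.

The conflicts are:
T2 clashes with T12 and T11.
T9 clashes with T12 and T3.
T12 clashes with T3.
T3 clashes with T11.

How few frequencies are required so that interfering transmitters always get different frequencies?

T9, T12, T3 are mutually in conflict, so at least 3 frequencies are needed.
3 frequencies suffice: frequency 1 → {T12, T11}; frequency 2 → {T2, T3}; frequency 3 → {T9}. No two conflicting transmitters share a frequency.

3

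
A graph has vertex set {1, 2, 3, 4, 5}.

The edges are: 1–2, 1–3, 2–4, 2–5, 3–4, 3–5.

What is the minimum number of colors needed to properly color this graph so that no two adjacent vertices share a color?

3 and 4 are adjacent, so at least 2 colors are needed.
One proper 2-coloring: 1=blue, 2=red, 3=red, 4=blue, 5=blue. Every edge joins two different colors.

2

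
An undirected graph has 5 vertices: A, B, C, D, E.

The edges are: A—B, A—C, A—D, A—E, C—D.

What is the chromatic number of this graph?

A, C, D are mutually adjacent, so at least 3 colors are needed.
3 colors suffice: color 1 → {A}; color 2 → {B, C, E}; color 3 → {D}. No two adjacent vertices share a color.

3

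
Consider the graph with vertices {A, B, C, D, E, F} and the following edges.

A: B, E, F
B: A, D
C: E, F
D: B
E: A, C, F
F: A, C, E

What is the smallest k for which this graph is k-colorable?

C, E, F are mutually adjacent, so at least 3 colors are needed.
3 colors suffice: color 1 → {B, F}; color 2 → {A, C, D}; color 3 → {E}. Each edge has distinct colors on its endpoints.

3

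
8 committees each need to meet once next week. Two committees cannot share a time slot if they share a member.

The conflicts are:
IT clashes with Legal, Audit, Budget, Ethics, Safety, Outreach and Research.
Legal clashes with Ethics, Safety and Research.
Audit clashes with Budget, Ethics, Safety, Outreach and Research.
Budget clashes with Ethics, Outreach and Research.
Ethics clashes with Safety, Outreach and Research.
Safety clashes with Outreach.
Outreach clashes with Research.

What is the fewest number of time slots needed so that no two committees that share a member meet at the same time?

6

IT, Audit, Budget, Ethics, Outreach, Research are mutually in conflict, so at least 6 time slots are needed.
6 time slots suffice: IT=2, Legal=4, Audit=5, Budget=6, Ethics=1, Safety=3, Outreach=4, Research=3. No two conflicting committees share a time slot.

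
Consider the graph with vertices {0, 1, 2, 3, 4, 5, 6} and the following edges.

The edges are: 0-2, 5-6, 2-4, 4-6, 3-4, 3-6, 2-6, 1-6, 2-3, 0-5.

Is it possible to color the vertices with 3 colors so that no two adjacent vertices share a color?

No

2, 3, 4, 6 form a clique, so at least 4 colors are needed.
So 3 colors are not enough.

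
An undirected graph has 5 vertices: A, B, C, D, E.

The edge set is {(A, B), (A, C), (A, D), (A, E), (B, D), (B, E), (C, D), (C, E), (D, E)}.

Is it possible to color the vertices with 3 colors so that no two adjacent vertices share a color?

No

A, B, D, E are pairwise adjacent (a clique of size 4), so at least 4 colors are needed.
So 3 colors are not enough.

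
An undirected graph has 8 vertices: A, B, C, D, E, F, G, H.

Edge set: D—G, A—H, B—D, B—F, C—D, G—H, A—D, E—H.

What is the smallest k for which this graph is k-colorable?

2

A and D are adjacent, so at least 2 colors are needed.
2 colors suffice: color 1 → {D, F, H}; color 2 → {A, B, C, E, G}. No two adjacent vertices share a color.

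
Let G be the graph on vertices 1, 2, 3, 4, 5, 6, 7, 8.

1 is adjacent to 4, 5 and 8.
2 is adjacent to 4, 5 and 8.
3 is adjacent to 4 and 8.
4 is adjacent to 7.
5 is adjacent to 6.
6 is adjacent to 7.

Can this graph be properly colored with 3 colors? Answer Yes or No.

The chromatic number is 3. The cycle 5-1-4-7-6-5 has odd length 5, so it cannot be 2-colored; at least 3 colors are needed.
One proper 3-coloring: 1=blue, 2=blue, 3=blue, 4=red, 5=red, 6=blue, 7=green, 8=red.
That is already a proper 3-coloring.

Yes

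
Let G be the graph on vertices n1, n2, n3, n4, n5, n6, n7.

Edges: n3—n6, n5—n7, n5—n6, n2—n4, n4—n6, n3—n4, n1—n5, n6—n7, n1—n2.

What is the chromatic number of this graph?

3

n5, n6, n7 are mutually adjacent, so at least 3 colors are needed.
A valid assignment using 3 colors: n1=1, n2=3, n3=3, n4=2, n5=2, n6=1, n7=3. No two adjacent vertices share a color.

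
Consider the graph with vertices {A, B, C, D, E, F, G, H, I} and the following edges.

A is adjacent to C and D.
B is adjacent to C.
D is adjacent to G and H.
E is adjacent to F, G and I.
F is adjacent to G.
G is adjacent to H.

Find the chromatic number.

E, F, G are mutually adjacent, so at least 3 colors are needed.
3 colors suffice: color red → {C, G, I}; color blue → {B, D, E}; color green → {A, F, H}. No two adjacent vertices share a color.

3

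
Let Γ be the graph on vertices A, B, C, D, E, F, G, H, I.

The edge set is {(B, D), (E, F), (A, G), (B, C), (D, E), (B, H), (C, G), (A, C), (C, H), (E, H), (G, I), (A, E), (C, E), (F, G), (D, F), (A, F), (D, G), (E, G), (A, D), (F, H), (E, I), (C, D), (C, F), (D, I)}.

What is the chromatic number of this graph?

6

A, C, D, E, F, G form a clique, so at least 6 colors are needed.
6 colors suffice: color 1 → {C, I}; color 2 → {D, H}; color 3 → {B, E}; color 4 → {F}; color 5 → {G}; color 6 → {A}. Each edge has distinct colors on its endpoints.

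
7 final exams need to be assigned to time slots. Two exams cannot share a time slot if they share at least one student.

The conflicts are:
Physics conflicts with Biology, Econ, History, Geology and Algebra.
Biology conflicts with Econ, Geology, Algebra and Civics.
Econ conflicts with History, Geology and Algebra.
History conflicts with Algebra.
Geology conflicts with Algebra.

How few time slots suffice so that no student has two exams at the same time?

5

Physics, Biology, Econ, Geology, Algebra are mutually in conflict, so at least 5 time slots are needed.
5 time slots suffice: time slot 1 → {Algebra, Civics}; time slot 2 → {Physics}; time slot 3 → {Biology, History}; time slot 4 → {Econ}; time slot 5 → {Geology}. Every pair that conflicts lands in different time slots.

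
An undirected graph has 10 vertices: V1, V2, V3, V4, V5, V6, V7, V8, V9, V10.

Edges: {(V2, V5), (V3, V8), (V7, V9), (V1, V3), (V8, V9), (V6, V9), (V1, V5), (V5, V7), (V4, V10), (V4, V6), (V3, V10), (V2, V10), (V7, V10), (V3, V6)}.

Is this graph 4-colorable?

Yes

The chromatic number is 3. The cycle V7-V10-V3-V1-V5-V7 has odd length 5, so it cannot be 2-colored; at least 3 colors are needed.
A valid assignment using 3 colors: V1=G, V2=R, V3=R, V4=R, V5=B, V6=B, V7=R, V8=B, V9=G, V10=B.
Since 4 ≥ 3, a proper 4-coloring certainly exists.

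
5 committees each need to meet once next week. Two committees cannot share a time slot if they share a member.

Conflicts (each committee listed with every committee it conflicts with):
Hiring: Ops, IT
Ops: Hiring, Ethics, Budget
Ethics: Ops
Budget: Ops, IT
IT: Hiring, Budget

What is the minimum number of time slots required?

Budget and IT conflict, so at least 2 time slots are needed.
Using 2 time slots: Hiring=2, Ops=1, Ethics=2, Budget=2, IT=1. No two conflicting committees share a time slot.

2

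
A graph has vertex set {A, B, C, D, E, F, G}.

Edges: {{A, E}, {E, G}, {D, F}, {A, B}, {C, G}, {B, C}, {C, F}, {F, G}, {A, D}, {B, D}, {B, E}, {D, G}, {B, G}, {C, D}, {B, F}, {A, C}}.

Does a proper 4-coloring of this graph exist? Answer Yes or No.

No

B, C, D, F, G are mutually adjacent (a clique of size 5), so at least 5 colors are needed.
So 4 colors are not enough.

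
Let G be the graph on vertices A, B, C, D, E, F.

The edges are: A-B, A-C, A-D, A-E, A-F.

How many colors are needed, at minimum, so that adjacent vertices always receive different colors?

A and D are adjacent, so at least 2 colors are needed.
A valid assignment using 2 colors: A=1, B=2, C=2, D=2, E=2, F=2. No two adjacent vertices share a color.

2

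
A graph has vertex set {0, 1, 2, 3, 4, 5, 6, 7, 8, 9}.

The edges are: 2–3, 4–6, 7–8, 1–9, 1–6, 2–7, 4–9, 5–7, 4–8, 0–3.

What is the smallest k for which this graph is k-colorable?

7 and 8 are adjacent, so at least 2 colors are needed.
One proper 2-coloring: 0=b, 1=a, 2=b, 3=a, 4=a, 5=b, 6=b, 7=a, 8=b, 9=b. Each edge has distinct colors on its endpoints.

2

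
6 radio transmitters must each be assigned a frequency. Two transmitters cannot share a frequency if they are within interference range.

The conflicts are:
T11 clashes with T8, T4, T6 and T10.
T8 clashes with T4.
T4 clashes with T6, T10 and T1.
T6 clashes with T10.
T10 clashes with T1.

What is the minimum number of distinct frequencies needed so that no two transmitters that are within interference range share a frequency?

T11, T4, T6, T10 are mutually in conflict, so at least 4 frequencies are needed.
Using 4 frequencies: T11=2, T8=3, T4=1, T6=4, T10=3, T1=2. Every pair that conflicts lands in different frequencies.

4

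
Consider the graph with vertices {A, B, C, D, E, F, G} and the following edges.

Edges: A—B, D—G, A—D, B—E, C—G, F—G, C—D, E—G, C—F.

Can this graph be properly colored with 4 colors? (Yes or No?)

Yes

The chromatic number is 3. C, D, G form a triangle, so at least 3 colors are needed.
3 colors suffice: color 1 → {A, G}; color 2 → {D, E, F}; color 3 → {B, C}.
Since 4 ≥ 3, a proper 4-coloring certainly exists.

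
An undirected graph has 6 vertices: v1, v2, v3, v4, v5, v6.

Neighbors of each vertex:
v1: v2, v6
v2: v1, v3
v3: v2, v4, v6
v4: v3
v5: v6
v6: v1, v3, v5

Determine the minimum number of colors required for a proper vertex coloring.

v5 and v6 are adjacent, so at least 2 colors are needed.
A valid assignment using 2 colors: v1=blue, v2=red, v3=blue, v4=red, v5=blue, v6=red. Every edge joins two different colors.

2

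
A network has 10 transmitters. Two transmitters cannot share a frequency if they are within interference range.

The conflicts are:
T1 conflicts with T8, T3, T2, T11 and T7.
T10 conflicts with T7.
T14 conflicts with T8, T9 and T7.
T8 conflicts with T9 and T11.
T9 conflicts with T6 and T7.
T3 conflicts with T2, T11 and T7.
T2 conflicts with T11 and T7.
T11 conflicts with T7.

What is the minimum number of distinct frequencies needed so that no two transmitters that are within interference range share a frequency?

5

T1, T3, T2, T11, T7 all conflict with each other, so at least 5 frequencies are needed.
A valid assignment using 5 frequencies: T1=3, T10=2, T14=3, T8=1, T9=2, T6=1, T3=5, T2=4, T11=2, T7=1. No two conflicting transmitters share a frequency.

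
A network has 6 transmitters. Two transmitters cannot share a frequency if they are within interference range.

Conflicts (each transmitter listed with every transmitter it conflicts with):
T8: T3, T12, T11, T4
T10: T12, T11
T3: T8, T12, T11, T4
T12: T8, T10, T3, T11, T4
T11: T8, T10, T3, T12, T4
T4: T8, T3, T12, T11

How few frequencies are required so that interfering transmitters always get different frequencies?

T8, T3, T12, T11, T4 pairwise conflict, so at least 5 frequencies are needed.
5 frequencies suffice: frequency 1 → {T11}; frequency 2 → {T12}; frequency 3 → {T10, T4}; frequency 4 → {T8}; frequency 5 → {T3}. No two conflicting transmitters share a frequency.

5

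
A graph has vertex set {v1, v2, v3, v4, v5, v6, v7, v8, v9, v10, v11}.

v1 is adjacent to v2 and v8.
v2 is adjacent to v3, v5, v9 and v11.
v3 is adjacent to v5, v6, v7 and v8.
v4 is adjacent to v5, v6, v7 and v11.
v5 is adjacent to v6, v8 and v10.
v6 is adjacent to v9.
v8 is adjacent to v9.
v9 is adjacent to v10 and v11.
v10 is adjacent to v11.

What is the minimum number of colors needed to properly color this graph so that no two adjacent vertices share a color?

v4, v5, v6 form a triangle, so at least 3 colors are needed.
3 colors suffice: color 1 → {v1, v5, v7, v11}; color 2 → {v2, v6, v8, v10}; color 3 → {v3, v4, v9}. No two adjacent vertices share a color.

3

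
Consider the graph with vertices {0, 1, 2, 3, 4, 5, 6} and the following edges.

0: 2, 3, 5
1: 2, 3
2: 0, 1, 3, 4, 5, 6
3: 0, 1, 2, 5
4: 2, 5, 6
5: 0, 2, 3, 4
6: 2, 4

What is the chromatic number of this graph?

4

0, 2, 3, 5 are pairwise adjacent (a clique of size 4), so at least 4 colors are needed.
4 colors suffice: color red → {2}; color blue → {3, 4}; color green → {1, 5, 6}; color yellow → {0}. Every edge joins two different colors.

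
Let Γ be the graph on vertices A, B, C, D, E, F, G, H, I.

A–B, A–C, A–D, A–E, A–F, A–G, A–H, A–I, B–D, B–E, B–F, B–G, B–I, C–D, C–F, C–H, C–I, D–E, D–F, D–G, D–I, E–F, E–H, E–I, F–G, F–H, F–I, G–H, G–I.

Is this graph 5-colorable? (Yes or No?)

A, B, D, E, F, I are pairwise adjacent (a clique of size 6), so at least 6 colors are needed.
So 5 colors are not enough.

No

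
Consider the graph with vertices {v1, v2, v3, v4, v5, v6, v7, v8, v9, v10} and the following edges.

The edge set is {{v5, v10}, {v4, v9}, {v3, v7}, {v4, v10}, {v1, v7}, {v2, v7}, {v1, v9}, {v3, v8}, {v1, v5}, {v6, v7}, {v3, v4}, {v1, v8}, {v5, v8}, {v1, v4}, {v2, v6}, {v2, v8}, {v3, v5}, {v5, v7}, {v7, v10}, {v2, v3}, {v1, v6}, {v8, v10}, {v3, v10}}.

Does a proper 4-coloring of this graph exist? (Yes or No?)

The chromatic number is 4. v3, v5, v7, v10 are pairwise adjacent (a clique of size 4), so at least 4 colors are needed.
4 colors suffice: color 1 → {v1, v3}; color 2 → {v4, v7, v8}; color 3 → {v2, v9, v10}; color 4 → {v5, v6}.
That is already a proper 4-coloring.

Yes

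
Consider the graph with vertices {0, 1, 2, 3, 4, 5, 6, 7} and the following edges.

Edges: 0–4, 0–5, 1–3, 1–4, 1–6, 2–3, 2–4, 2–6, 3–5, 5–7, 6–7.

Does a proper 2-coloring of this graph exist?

The cycle 7-6-1-3-5-7 has odd length 5, so it cannot be 2-colored; at least 3 colors are needed.
So 2 colors are not enough.

No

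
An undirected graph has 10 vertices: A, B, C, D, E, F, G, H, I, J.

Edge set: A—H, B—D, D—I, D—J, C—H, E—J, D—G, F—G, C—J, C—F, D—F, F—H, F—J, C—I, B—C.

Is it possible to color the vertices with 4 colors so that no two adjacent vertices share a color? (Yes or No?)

The chromatic number is 3. C, F, H form a triangle, so at least 3 colors are needed.
3 colors suffice: color red → {A, C, D, E}; color blue → {B, F, I}; color green → {G, H, J}.
Since 4 ≥ 3, a proper 4-coloring certainly exists.

Yes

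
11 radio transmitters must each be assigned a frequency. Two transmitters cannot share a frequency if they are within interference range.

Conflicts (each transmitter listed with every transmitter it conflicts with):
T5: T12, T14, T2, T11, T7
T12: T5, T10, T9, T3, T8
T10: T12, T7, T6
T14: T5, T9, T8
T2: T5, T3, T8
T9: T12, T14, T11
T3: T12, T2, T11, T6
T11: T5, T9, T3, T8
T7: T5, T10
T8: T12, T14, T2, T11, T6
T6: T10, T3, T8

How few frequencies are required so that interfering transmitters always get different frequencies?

2

T12 and T8 conflict, so at least 2 frequencies are needed.
Using 2 frequencies: T5=2, T12=1, T10=2, T14=1, T2=1, T9=2, T3=2, T11=1, T7=1, T8=2, T6=1. No two conflicting transmitters share a frequency.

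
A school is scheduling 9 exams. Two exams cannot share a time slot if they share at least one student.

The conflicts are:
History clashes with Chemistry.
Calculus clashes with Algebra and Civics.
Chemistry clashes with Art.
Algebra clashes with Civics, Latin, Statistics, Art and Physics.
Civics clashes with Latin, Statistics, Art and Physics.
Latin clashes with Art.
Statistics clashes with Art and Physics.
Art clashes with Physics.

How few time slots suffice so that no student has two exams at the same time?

Algebra, Civics, Statistics, Art, Physics all conflict with each other, so at least 5 time slots are needed.
5 time slots suffice: time slot 1 → {History, Calculus, Art}; time slot 2 → {Chemistry, Civics}; time slot 3 → {Algebra}; time slot 4 → {Latin, Physics}; time slot 5 → {Statistics}. Each listed conflict is separated.

5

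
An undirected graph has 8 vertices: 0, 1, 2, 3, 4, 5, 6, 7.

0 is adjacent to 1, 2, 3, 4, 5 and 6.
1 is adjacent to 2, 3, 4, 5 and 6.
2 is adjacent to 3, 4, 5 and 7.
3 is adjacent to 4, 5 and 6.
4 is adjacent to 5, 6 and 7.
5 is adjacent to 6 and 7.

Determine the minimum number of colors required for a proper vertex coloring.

0, 1, 2, 3, 4, 5 are mutually adjacent (a clique of size 6), so at least 6 colors are needed.
A valid assignment using 6 colors: 0=orange, 1=purple, 2=green, 3=yellow, 4=red, 5=blue, 6=green, 7=yellow. Each edge has distinct colors on its endpoints.

6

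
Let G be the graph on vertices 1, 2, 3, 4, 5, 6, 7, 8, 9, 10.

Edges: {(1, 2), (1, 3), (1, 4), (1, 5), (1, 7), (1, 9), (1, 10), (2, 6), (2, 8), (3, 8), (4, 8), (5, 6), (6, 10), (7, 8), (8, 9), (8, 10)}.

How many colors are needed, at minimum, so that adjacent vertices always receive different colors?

8 and 10 are adjacent, so at least 2 colors are needed.
2 colors suffice: color red → {1, 6, 8}; color blue → {2, 3, 4, 5, 7, 9, 10}. Every edge joins two different colors.

2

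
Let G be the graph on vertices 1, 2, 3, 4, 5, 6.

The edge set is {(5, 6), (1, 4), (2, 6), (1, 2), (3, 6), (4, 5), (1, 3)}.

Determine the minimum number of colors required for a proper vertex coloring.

3

The cycle 5-6-3-1-4-5 has odd length 5, so it cannot be 2-colored; at least 3 colors are needed.
3 colors suffice: 1=a, 2=b, 3=b, 4=b, 5=c, 6=a. No two adjacent vertices share a color.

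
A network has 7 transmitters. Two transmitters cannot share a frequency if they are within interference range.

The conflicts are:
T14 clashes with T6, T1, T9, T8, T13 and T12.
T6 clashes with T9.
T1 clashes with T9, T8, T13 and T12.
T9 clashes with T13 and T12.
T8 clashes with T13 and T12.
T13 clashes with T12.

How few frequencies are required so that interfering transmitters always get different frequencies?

5

T14, T1, T8, T13, T12 are mutually in conflict, so at least 5 frequencies are needed.
A valid assignment using 5 frequencies: T14=1, T6=2, T1=2, T9=5, T8=5, T13=3, T12=4. Every pair that conflicts lands in different frequencies.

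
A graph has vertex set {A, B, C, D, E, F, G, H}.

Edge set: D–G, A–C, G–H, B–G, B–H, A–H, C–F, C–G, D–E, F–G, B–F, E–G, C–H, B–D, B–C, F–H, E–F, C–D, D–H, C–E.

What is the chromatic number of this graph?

5

B, C, D, G, H are mutually adjacent (a clique of size 5), so at least 5 colors are needed.
5 colors suffice: A=green, B=purple, C=red, D=yellow, E=blue, F=yellow, G=green, H=blue. Every edge joins two different colors.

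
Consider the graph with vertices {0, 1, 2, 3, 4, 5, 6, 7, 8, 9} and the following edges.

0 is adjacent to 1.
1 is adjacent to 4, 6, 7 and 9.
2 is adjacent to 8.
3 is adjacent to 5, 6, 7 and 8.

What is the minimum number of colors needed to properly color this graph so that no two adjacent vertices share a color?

2

3 and 5 are adjacent, so at least 2 colors are needed.
One proper 2-coloring: 0=b, 1=a, 2=a, 3=a, 4=b, 5=b, 6=b, 7=b, 8=b, 9=b. No two adjacent vertices share a color.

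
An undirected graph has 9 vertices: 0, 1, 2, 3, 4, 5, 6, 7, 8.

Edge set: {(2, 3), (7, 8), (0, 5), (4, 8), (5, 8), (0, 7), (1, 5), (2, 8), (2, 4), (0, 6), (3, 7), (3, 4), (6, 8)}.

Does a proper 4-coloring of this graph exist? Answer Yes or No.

The chromatic number is 3. 2, 4, 8 are pairwise adjacent, so at least 3 colors are needed.
3 colors suffice: color red → {0, 1, 3, 8}; color blue → {4, 5, 6, 7}; color green → {2}.
Since 4 ≥ 3, a proper 4-coloring certainly exists.

Yes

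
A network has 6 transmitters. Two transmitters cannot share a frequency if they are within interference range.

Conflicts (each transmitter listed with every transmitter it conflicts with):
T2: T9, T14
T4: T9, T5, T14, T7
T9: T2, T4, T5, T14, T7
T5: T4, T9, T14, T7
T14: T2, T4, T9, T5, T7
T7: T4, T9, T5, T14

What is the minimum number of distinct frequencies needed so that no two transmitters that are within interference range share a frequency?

5

T4, T9, T5, T14, T7 are mutually in conflict, so at least 5 frequencies are needed.
Using 5 frequencies: T2=3, T4=3, T9=2, T5=5, T14=1, T7=4. No two conflicting transmitters share a frequency.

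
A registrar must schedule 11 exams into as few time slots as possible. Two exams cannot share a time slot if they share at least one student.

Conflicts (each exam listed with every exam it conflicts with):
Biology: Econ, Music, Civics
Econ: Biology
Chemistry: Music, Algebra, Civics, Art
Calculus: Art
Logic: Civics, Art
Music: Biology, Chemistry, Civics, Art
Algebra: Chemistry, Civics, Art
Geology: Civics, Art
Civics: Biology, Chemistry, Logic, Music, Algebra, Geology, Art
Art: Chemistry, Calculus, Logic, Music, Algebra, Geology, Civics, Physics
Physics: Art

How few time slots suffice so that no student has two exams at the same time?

4

Chemistry, Music, Civics, Art are mutually in conflict, so at least 4 time slots are needed.
4 time slots suffice: time slot 1 → {Biology, Art}; time slot 2 → {Econ, Calculus, Civics, Physics}; time slot 3 → {Logic, Music, Algebra, Geology}; time slot 4 → {Chemistry}. No two conflicting exams share a time slot.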